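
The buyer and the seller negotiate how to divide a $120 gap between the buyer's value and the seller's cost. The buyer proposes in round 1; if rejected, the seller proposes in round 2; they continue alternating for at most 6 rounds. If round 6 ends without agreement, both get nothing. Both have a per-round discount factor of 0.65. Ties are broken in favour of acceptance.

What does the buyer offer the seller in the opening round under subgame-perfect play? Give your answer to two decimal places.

Work backward from the last round.
Round 6 (the seller proposes): rejection yields 0 for the buyer; the seller offers 0 and keeps 120.
Round 5 (the buyer proposes): the seller can get 120 next round, worth 0.65 × 120 = 78 now. The buyer offers 78 and keeps 120 − 78 = 42.
Round 4 (the seller proposes): the buyer can get 42 next round, worth 0.65 × 42 = 27.3 now; the seller offers that and keeps 92.7.
Round 3 (the buyer proposes): the seller can get 92.7 next round, worth 0.65 × 92.7 = 60.255 now; the buyer offers that and keeps 59.745.
Round 2 (the seller proposes): the buyer can get 59.745 next round, worth 0.65 × 59.745 = 38.83425 now. The seller offers 38.83425 and keeps 120 − 38.83425 = 81.16575.
Round 1 (the buyer proposes): the seller can get 81.16575 next round, worth 0.65 × 81.16575 = 52.7577375 now. The buyer offers 52.7577375 and keeps 120 − 52.7577375 = 67.2422625.

52.76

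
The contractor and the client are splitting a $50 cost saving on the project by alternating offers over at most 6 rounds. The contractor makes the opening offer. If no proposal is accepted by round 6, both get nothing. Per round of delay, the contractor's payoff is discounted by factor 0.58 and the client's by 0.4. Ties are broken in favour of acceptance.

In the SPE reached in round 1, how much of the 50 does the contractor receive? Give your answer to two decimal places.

By backward induction:
Round 6 (the client proposes): rejection yields 0 for the contractor; the client offers 0 and keeps 50.
Round 5 (the contractor proposes): the client can get 50 next round, worth 0.4 × 50 = 20 now; the contractor offers that and keeps 30.
Round 4 (the client proposes): the contractor can get 30 next round, worth 0.58 × 30 = 17.4 now; the client offers that and keeps 32.6.
Round 3 (the contractor proposes): the client can get 32.6 next round, worth 0.4 × 32.6 = 13.04 now. The contractor offers 13.04 and keeps 50 − 13.04 = 36.96.
Round 2 (the client proposes): the contractor can get 36.96 next round, worth 0.58 × 36.96 = 21.4368 now. The client offers 21.4368 and keeps 50 − 21.4368 = 28.5632.
Round 1 (the contractor proposes): the client can get 28.5632 next round, worth 0.4 × 28.5632 = 11.42528 now; the contractor offers that and keeps 38.57472.

38.57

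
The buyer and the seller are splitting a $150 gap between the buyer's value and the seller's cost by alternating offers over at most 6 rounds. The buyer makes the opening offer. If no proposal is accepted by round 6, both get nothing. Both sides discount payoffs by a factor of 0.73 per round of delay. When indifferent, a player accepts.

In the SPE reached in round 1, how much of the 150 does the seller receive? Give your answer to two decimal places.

76.42

Round 6 (the seller proposes): rejection yields 0 for the buyer; the seller offers 0 and keeps 150.
Round 5 (the buyer proposes): the seller can get 150 next round, worth 0.73 × 150 = 109.5 now; the buyer offers that and keeps 40.5.
Round 4 (the seller proposes): the buyer can get 40.5 next round, worth 0.73 × 40.5 = 29.565 now; the seller offers that and keeps 120.435.
Round 3 (the buyer proposes): the seller can get 120.435 next round, worth 0.73 × 120.435 = 87.91755 now; the buyer offers that and keeps 62.08245.
Round 2 (the seller proposes): the buyer can get 62.08245 next round, worth 0.73 × 62.08245 = 45.3201885 now; the seller offers that and keeps 104.6798115.
Round 1 (the buyer proposes): the seller can get 104.6798115 next round, worth 0.73 × 104.6798115 = 76.416262395 now, so the buyer offers 76.416262395, keeping 73.583737605.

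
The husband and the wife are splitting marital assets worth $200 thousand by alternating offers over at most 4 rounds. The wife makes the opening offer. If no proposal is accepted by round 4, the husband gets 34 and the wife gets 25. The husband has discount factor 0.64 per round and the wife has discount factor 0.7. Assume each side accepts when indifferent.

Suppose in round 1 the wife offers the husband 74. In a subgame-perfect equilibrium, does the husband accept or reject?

Reject

Round 4 (the husband proposes): the wife gets 25 if talks fail, so the husband offers 25 and keeps 175.
Round 3 (the wife proposes): the husband can get 175 next round, worth 0.64 × 175 = 112 now; the wife offers that and keeps 88.
Round 2 (the husband proposes): the wife can get 88 next round, worth 0.7 × 88 = 61.6 now. The husband offers 61.6 and keeps 200 − 61.6 = 138.4.
So by rejecting in round 1, the husband gets 138.4 next round, worth 0.64 × 138.4 = 88.576 now.
Offer 74 < 88.576, so the husband rejects.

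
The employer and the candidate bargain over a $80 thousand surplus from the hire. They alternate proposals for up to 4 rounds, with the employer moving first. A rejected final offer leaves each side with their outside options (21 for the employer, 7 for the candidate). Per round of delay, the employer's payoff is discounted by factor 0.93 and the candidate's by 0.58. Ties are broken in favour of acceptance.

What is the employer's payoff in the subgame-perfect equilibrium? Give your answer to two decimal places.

58.29

By backward induction:
Round 4 (the candidate proposes): the employer gets 21 if talks fail, so the candidate offers 21 and keeps 59.
Round 3 (the employer proposes): the candidate can get 59 next round, worth 0.58 × 59 = 34.22 now; the employer offers that and keeps 45.78.
Round 2 (the candidate proposes): the employer can get 45.78 next round, worth 0.93 × 45.78 = 42.5754 now, so the candidate offers 42.5754, keeping 37.4246.
Round 1 (the employer proposes): the candidate can get 37.4246 next round, worth 0.58 × 37.4246 = 21.706268 now. The employer offers 21.706268 and keeps 80 − 21.706268 = 58.293732.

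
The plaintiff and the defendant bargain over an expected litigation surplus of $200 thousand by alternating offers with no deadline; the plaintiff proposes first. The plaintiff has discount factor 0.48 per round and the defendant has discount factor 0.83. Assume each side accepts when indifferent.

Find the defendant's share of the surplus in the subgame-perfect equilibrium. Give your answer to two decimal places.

In a stationary SPE each proposer offers the other exactly their discounted continuation value.
If the plaintiff keeps x when proposing and the defendant keeps y when proposing, then x = 200 − 0.83y and y = 200 − 0.48x.
Solving: x = 200(1 − 0.83) / (1 − 0.48·0.83) = 34 / 0.6016 ≈ 56.5160.
The defendant gets 200 − 56.5160 ≈ 143.4840.

143.48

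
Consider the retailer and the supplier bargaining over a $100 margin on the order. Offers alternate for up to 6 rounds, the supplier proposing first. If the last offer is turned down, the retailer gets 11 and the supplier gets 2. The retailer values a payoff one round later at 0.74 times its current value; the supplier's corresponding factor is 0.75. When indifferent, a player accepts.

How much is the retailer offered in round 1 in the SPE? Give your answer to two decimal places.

51.11

Work backward from the last round.
Round 6 (the retailer proposes): the supplier gets 2 if talks fail, so the retailer offers 2 and keeps 98.
Round 5 (the supplier proposes): the retailer can get 98 next round, worth 0.74 × 98 = 72.52 now, so the supplier offers 72.52, keeping 27.48.
Round 4 (the retailer proposes): the supplier can get 27.48 next round, worth 0.75 × 27.48 = 20.61 now, so the retailer offers 20.61, keeping 79.39.
Round 3 (the supplier proposes): the retailer can get 79.39 next round, worth 0.74 × 79.39 = 58.7486 now, so the supplier offers 58.7486, keeping 41.2514.
Round 2 (the retailer proposes): the supplier can get 41.2514 next round, worth 0.75 × 41.2514 = 30.93855 now; the retailer offers that and keeps 69.06145.
Round 1 (the supplier proposes): the retailer can get 69.06145 next round, worth 0.74 × 69.06145 = 51.105473 now. The supplier offers 51.105473 and keeps 100 − 51.105473 = 48.894527.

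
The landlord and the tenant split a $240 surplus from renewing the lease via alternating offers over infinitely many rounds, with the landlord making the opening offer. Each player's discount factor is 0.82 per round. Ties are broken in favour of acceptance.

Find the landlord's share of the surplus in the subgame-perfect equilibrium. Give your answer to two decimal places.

Let x be the landlord's share when the landlord proposes and y be the tenant's share when the tenant proposes.
The tenant accepts iff offered ≥ 0.82·y, so x = 240 − 0.82y. Symmetrically y = 240 − 0.82x.
Substituting: x = 240 − 0.82(240 − 0.82x), giving x(1 − 0.82·0.82) = 240(1 − 0.82).
So x = 240 × 0.18 / 0.3276 ≈ 131.8681, and the tenant receives 240 − x ≈ 108.1319.

131.87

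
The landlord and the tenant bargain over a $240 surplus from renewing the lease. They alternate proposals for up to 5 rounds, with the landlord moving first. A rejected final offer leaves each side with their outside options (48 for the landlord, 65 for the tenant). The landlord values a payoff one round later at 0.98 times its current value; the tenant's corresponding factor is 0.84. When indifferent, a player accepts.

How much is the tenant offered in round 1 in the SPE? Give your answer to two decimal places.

Round 5 (the landlord proposes): the tenant gets 65 if talks fail, so the landlord offers 65 and keeps 175.
Round 4 (the tenant proposes): the landlord can get 175 next round, worth 0.98 × 175 = 171.5 now; the tenant offers that and keeps 68.5.
Round 3 (the landlord proposes): the tenant can get 68.5 next round, worth 0.84 × 68.5 = 57.54 now, so the landlord offers 57.54, keeping 182.46.
Round 2 (the tenant proposes): the landlord can get 182.46 next round, worth 0.98 × 182.46 = 178.8108 now; the tenant offers that and keeps 61.1892.
Round 1 (the landlord proposes): the tenant can get 61.1892 next round, worth 0.84 × 61.1892 = 51.398928 now, so the landlord offers 51.398928, keeping 188.601072.

51.40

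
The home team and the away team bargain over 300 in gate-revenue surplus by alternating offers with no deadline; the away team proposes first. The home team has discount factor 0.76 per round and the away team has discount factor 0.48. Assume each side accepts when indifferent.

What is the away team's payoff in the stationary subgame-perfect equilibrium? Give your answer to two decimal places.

Let x be the away team's share when the away team proposes and y be the home team's share when the home team proposes.
The home team accepts iff offered ≥ 0.76·y, so x = 300 − 0.76y. Symmetrically y = 300 − 0.48x.
Substituting: x = 300 − 0.76(300 − 0.48x), giving x(1 − 0.48·0.76) = 300(1 − 0.76).
So x = 300 × 0.24 / 0.6352 ≈ 113.3501, and the home team receives 300 − x ≈ 186.6499.

113.35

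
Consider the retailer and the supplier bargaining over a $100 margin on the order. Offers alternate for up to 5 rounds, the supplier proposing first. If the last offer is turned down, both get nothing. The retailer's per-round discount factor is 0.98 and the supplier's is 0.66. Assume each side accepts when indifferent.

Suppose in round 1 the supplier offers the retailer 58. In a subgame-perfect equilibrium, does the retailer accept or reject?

Work out the retailer's continuation value if the offer is rejected.
Round 5 (the supplier proposes): the retailer will accept anything ≥ 0, so the supplier offers 0 and keeps 100.
Round 4 (the retailer proposes): the supplier can get 100 next round, worth 0.66 × 100 = 66 now; the retailer offers that and keeps 34.
Round 3 (the supplier proposes): the retailer can get 34 next round, worth 0.98 × 34 = 33.32 now; the supplier offers that and keeps 66.68.
Round 2 (the retailer proposes): the supplier can get 66.68 next round, worth 0.66 × 66.68 = 44.0088 now, so the retailer offers 44.0088, keeping 55.9912.
So by rejecting in round 1, the retailer gets 55.9912 next round, worth 0.98 × 55.9912 = 54.871376 now.
Offer 58 ≥ 54.871376, so the retailer accepts.

Accept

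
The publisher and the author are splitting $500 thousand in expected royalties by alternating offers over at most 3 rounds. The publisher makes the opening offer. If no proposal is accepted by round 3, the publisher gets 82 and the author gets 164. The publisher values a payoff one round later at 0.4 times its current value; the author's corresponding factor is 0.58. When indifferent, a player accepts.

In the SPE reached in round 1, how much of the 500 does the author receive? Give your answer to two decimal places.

212.05

Round 3 (the publisher proposes): the author gets 164 if talks fail, so the publisher offers 164 and keeps 336.
Round 2 (the author proposes): the publisher can get 336 next round, worth 0.4 × 336 = 134.4 now, so the author offers 134.4, keeping 365.6.
Round 1 (the publisher proposes): the author can get 365.6 next round, worth 0.58 × 365.6 = 212.048 now, so the publisher offers 212.048, keeping 287.952.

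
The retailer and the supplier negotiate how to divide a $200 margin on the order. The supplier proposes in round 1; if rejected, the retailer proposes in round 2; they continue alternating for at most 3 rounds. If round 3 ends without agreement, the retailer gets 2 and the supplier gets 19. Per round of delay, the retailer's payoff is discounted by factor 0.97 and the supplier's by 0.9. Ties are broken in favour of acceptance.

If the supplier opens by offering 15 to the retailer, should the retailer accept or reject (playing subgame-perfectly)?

Reject

Round 3 (the supplier proposes): the retailer gets 2 if talks fail, so the supplier offers 2 and keeps 198.
Round 2 (the retailer proposes): the supplier can get 198 next round, worth 0.9 × 198 = 178.2 now. The retailer offers 178.2 and keeps 200 − 178.2 = 21.8.
So by rejecting in round 1, the retailer gets 21.8 next round, worth 0.97 × 21.8 = 21.146 now.
Offer 15 < 21.146, so the retailer rejects.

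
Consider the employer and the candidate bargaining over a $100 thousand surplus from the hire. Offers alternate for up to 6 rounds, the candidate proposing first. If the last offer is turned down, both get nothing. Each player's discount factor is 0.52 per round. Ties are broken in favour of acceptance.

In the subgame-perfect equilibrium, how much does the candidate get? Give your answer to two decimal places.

64.49

Work backward from the last round.
Round 6 (the employer proposes): rejection yields 0 for the candidate; the employer offers 0 and keeps 100.
Round 5 (the candidate proposes): the employer can get 100 next round, worth 0.52 × 100 = 52 now, so the candidate offers 52, keeping 48.
Round 4 (the employer proposes): the candidate can get 48 next round, worth 0.52 × 48 = 24.96 now; the employer offers that and keeps 75.04.
Round 3 (the candidate proposes): the employer can get 75.04 next round, worth 0.52 × 75.04 = 39.0208 now; the candidate offers that and keeps 60.9792.
Round 2 (the employer proposes): the candidate can get 60.9792 next round, worth 0.52 × 60.9792 = 31.709184 now, so the employer offers 31.709184, keeping 68.290816.
Round 1 (the candidate proposes): the employer can get 68.290816 next round, worth 0.52 × 68.290816 = 35.51122432 now. The candidate offers 35.51122432 and keeps 100 − 35.51122432 = 64.48877568.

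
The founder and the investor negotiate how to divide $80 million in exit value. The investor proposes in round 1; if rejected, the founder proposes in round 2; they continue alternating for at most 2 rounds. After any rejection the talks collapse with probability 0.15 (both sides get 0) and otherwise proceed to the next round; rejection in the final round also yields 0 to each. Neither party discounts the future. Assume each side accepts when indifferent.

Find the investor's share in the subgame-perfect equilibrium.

12

Round 2 (the founder proposes): the investor will accept anything ≥ 0, so the founder offers 0 and keeps 80.
Round 1 (the investor proposes): rejecting gives the founder an expected 0.85 × 80 = 68, so the investor offers 68, keeping 12.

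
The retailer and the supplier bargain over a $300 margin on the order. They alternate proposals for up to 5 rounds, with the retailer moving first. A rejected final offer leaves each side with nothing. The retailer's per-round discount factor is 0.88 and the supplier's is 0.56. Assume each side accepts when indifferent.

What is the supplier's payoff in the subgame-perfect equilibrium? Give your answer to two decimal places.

Work backward from the last round.
Round 5 (the retailer proposes): the supplier will accept anything ≥ 0, so the retailer offers 0 and keeps 300.
Round 4 (the supplier proposes): the retailer can get 300 next round, worth 0.88 × 300 = 264 now; the supplier offers that and keeps 36.
Round 3 (the retailer proposes): the supplier can get 36 next round, worth 0.56 × 36 = 20.16 now, so the retailer offers 20.16, keeping 279.84.
Round 2 (the supplier proposes): the retailer can get 279.84 next round, worth 0.88 × 279.84 = 246.2592 now; the supplier offers that and keeps 53.7408.
Round 1 (the retailer proposes): the supplier can get 53.7408 next round, worth 0.56 × 53.7408 = 30.094848 now. The retailer offers 30.094848 and keeps 300 − 30.094848 = 269.905152.

30.09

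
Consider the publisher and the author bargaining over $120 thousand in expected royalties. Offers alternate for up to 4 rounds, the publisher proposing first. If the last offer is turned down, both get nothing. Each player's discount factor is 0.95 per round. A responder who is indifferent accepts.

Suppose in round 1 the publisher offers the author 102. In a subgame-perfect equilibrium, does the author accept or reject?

Reject

Work out the author's continuation value if the offer is rejected.
Round 4 (the author proposes): rejection yields 0 for the publisher; the author offers 0 and keeps 120.
Round 3 (the publisher proposes): the author can get 120 next round, worth 0.95 × 120 = 114 now. The publisher offers 114 and keeps 120 − 114 = 6.
Round 2 (the author proposes): the publisher can get 6 next round, worth 0.95 × 6 = 5.7 now, so the author offers 5.7, keeping 114.3.
So by rejecting in round 1, the author gets 114.3 next round, worth 0.95 × 114.3 = 108.585 now.
Offer 102 < 108.585, so the author rejects.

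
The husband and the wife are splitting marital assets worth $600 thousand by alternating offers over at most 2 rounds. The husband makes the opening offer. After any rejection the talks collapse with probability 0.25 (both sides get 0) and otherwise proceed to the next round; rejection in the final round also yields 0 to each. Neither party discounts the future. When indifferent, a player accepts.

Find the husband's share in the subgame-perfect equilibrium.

By backward induction:
Round 2 (the wife proposes): rejection yields 0 for the husband; the wife offers 0 and keeps 600.
Round 1 (the husband proposes): rejecting gives the wife an expected 0.75 × 600 = 450; the husband offers that and keeps 150.

150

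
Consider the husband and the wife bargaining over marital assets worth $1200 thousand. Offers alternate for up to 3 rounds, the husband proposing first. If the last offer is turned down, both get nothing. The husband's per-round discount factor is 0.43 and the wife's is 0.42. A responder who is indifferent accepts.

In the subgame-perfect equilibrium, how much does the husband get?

Solve by backward induction from round 3.
Round 3 (the husband proposes): the wife will accept anything ≥ 0, so the husband offers 0 and keeps 1200.
Round 2 (the wife proposes): the husband can get 1200 next round, worth 0.43 × 1200 = 516 now, so the wife offers 516, keeping 684.
Round 1 (the husband proposes): the wife can get 684 next round, worth 0.42 × 684 = 287.28 now, so the husband offers 287.28, keeping 912.72.

912.72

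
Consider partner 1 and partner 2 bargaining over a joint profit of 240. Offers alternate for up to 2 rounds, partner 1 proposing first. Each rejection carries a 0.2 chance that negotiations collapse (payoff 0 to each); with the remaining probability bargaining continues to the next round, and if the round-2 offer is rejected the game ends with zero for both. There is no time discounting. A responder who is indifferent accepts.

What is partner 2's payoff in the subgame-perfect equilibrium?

192

Round 2 (partner 2 proposes): rejection yields 0 for partner 1; partner 2 offers 0 and keeps 240.
Round 1 (partner 1 proposes): rejecting gives partner 2 an expected 0.8 × 240 = 192. Partner 1 offers 192 and keeps 240 − 192 = 48.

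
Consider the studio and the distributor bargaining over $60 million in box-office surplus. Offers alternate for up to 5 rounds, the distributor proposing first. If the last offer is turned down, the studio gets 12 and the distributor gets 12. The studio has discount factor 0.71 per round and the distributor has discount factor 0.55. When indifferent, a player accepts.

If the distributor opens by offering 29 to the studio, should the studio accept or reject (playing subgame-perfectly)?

Accept

Work out the studio's continuation value if the offer is rejected.
Round 5 (the distributor proposes): the studio gets 12 if talks fail, so the distributor offers 12 and keeps 48.
Round 4 (the studio proposes): the distributor can get 48 next round, worth 0.55 × 48 = 26.4 now, so the studio offers 26.4, keeping 33.6.
Round 3 (the distributor proposes): the studio can get 33.6 next round, worth 0.71 × 33.6 = 23.856 now, so the distributor offers 23.856, keeping 36.144.
Round 2 (the studio proposes): the distributor can get 36.144 next round, worth 0.55 × 36.144 = 19.8792 now, so the studio offers 19.8792, keeping 40.1208.
So by rejecting in round 1, the studio gets 40.1208 next round, worth 0.71 × 40.1208 = 28.485768 now.
Offer 29 ≥ 28.485768, so the studio accepts.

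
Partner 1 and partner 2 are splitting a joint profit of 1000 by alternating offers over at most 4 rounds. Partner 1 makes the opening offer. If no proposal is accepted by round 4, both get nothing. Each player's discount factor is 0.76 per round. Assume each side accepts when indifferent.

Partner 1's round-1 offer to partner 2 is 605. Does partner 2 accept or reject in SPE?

Work out partner 2's continuation value if the offer is rejected.
Round 4 (partner 2 proposes): partner 1 will accept anything ≥ 0, so partner 2 offers 0 and keeps 1000.
Round 3 (partner 1 proposes): partner 2 can get 1000 next round, worth 0.76 × 1000 = 760 now. Partner 1 offers 760 and keeps 1000 − 760 = 240.
Round 2 (partner 2 proposes): partner 1 can get 240 next round, worth 0.76 × 240 = 182.4 now; partner 2 offers that and keeps 817.6.
So by rejecting in round 1, partner 2 gets 817.6 next round, worth 0.76 × 817.6 = 621.376 now.
Offer 605 < 621.376, so partner 2 rejects.

Reject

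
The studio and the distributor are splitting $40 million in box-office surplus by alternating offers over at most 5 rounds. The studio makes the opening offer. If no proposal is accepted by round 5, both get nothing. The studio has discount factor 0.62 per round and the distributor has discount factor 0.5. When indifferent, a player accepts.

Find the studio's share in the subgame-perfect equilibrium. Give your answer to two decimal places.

30.04

Round 5 (the studio proposes): rejection yields 0 for the distributor; the studio offers 0 and keeps 40.
Round 4 (the distributor proposes): the studio can get 40 next round, worth 0.62 × 40 = 24.8 now, so the distributor offers 24.8, keeping 15.2.
Round 3 (the studio proposes): the distributor can get 15.2 next round, worth 0.5 × 15.2 = 7.6 now, so the studio offers 7.6, keeping 32.4.
Round 2 (the distributor proposes): the studio can get 32.4 next round, worth 0.62 × 32.4 = 20.088 now, so the distributor offers 20.088, keeping 19.912.
Round 1 (the studio proposes): the distributor can get 19.912 next round, worth 0.5 × 19.912 = 9.956 now, so the studio offers 9.956, keeping 30.044.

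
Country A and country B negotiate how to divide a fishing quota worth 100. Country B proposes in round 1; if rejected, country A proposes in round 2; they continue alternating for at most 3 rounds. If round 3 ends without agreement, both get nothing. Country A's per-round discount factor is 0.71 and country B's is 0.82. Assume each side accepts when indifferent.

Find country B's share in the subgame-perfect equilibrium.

87.22

Round 3 (country B proposes): country A will accept anything ≥ 0, so country B offers 0 and keeps 100.
Round 2 (country A proposes): country B can get 100 next round, worth 0.82 × 100 = 82 now, so country A offers 82, keeping 18.
Round 1 (country B proposes): country A can get 18 next round, worth 0.71 × 18 = 12.78 now; country B offers that and keeps 87.22.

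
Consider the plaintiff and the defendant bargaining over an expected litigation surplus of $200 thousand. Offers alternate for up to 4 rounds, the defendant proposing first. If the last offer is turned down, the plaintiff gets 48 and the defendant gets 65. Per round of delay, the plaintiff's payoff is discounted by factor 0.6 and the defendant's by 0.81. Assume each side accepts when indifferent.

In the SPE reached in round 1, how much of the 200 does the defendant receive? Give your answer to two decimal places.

Round 4 (the plaintiff proposes): the defendant gets 65 if talks fail, so the plaintiff offers 65 and keeps 135.
Round 3 (the defendant proposes): the plaintiff can get 135 next round, worth 0.6 × 135 = 81 now; the defendant offers that and keeps 119.
Round 2 (the plaintiff proposes): the defendant can get 119 next round, worth 0.81 × 119 = 96.39 now; the plaintiff offers that and keeps 103.61.
Round 1 (the defendant proposes): the plaintiff can get 103.61 next round, worth 0.6 × 103.61 = 62.166 now; the defendant offers that and keeps 137.834.

137.83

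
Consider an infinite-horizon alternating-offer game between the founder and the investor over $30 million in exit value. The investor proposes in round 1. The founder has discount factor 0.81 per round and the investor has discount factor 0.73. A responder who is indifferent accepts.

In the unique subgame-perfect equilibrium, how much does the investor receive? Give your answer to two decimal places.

13.95

In a stationary SPE each proposer offers the other exactly their discounted continuation value.
If the investor keeps x when proposing and the founder keeps y when proposing, then x = 30 − 0.81y and y = 30 − 0.73x.
Solving: x = 30(1 − 0.81) / (1 − 0.73·0.81) = 5.7 / 0.4087 ≈ 13.9467.
The founder gets 30 − 13.9467 ≈ 16.0533.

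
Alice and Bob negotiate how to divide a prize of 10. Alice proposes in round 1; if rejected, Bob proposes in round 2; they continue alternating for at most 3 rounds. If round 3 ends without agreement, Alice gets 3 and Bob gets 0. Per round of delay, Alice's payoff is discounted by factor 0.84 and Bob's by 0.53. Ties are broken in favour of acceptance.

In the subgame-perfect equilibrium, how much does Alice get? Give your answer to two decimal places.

9.15

Round 3 (Alice proposes): Bob will accept anything ≥ 0, so Alice offers 0 and keeps 10.
Round 2 (Bob proposes): Alice can get 10 next round, worth 0.84 × 10 = 8.4 now, so Bob offers 8.4, keeping 1.6.
Round 1 (Alice proposes): Bob can get 1.6 next round, worth 0.53 × 1.6 = 0.848 now, so Alice offers 0.848, keeping 9.152.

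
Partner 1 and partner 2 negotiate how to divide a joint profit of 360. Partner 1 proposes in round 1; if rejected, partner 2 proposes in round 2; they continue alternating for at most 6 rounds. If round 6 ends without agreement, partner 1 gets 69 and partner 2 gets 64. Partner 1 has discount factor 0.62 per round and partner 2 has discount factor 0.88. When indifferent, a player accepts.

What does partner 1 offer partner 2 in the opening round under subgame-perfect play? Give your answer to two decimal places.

262.30

Work backward from the last round.
Round 6 (partner 2 proposes): partner 1 gets 69 if talks fail, so partner 2 offers 69 and keeps 291.
Round 5 (partner 1 proposes): partner 2 can get 291 next round, worth 0.88 × 291 = 256.08 now; partner 1 offers that and keeps 103.92.
Round 4 (partner 2 proposes): partner 1 can get 103.92 next round, worth 0.62 × 103.92 = 64.4304 now. Partner 2 offers 64.4304 and keeps 360 − 64.4304 = 295.5696.
Round 3 (partner 1 proposes): partner 2 can get 295.5696 next round, worth 0.88 × 295.5696 = 260.101248 now. Partner 1 offers 260.101248 and keeps 360 − 260.101248 = 99.898752.
Round 2 (partner 2 proposes): partner 1 can get 99.898752 next round, worth 0.62 × 99.898752 = 61.93722624 now. Partner 2 offers 61.93722624 and keeps 360 − 61.93722624 = 298.06277376.
Round 1 (partner 1 proposes): partner 2 can get 298.06277376 next round, worth 0.88 × 298.06277376 = 262.2952409088 now, so partner 1 offers 262.2952409088, keeping 97.7047590912.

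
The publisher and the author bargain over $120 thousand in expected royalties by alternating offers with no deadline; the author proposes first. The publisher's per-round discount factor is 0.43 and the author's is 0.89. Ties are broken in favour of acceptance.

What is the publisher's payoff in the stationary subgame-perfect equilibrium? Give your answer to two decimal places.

When the author proposes, the publisher accepts any offer worth at least 0.43 times what the publisher would get by proposing next round; and vice versa.
This gives x = 120 − 0.43y and y = 120 − 0.89x, where x and y are each side's share when it proposes.
Hence (1 − 0.43·0.89)x = 120(1 − 0.43), i.e. 0.6173·x = 68.4.
x ≈ 110.8051; the publisher's share is 120 − x ≈ 9.1949.

9.19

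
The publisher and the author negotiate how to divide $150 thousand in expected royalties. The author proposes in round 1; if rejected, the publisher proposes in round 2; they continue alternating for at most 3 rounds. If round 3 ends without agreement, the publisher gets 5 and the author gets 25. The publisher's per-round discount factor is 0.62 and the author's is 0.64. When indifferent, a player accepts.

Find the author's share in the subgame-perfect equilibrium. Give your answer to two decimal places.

Round 3 (the author proposes): the publisher gets 5 if talks fail, so the author offers 5 and keeps 145.
Round 2 (the publisher proposes): the author can get 145 next round, worth 0.64 × 145 = 92.8 now; the publisher offers that and keeps 57.2.
Round 1 (the author proposes): the publisher can get 57.2 next round, worth 0.62 × 57.2 = 35.464 now, so the author offers 35.464, keeping 114.536.

114.54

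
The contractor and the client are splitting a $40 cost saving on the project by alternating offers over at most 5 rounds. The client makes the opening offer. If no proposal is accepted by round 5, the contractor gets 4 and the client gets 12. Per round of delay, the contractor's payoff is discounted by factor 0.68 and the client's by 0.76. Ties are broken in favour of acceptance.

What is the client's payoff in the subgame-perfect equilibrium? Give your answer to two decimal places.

Round 5 (the client proposes): the contractor gets 4 if talks fail, so the client offers 4 and keeps 36.
Round 4 (the contractor proposes): the client can get 36 next round, worth 0.76 × 36 = 27.36 now; the contractor offers that and keeps 12.64.
Round 3 (the client proposes): the contractor can get 12.64 next round, worth 0.68 × 12.64 = 8.5952 now; the client offers that and keeps 31.4048.
Round 2 (the contractor proposes): the client can get 31.4048 next round, worth 0.76 × 31.4048 = 23.867648 now; the contractor offers that and keeps 16.132352.
Round 1 (the client proposes): the contractor can get 16.132352 next round, worth 0.68 × 16.132352 = 10.96999936 now; the client offers that and keeps 29.03000064.

29.03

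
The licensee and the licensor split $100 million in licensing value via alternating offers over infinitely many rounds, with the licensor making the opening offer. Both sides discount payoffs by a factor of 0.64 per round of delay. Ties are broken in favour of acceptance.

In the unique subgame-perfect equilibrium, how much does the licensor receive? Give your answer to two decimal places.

60.98

In a stationary SPE each proposer offers the other exactly their discounted continuation value.
If the licensor keeps x when proposing and the licensee keeps y when proposing, then x = 100 − 0.64y and y = 100 − 0.64x.
Solving: x = 100(1 − 0.64) / (1 − 0.64·0.64) = 36 / 0.5904 ≈ 60.9756.
The licensee gets 100 − 60.9756 ≈ 39.0244.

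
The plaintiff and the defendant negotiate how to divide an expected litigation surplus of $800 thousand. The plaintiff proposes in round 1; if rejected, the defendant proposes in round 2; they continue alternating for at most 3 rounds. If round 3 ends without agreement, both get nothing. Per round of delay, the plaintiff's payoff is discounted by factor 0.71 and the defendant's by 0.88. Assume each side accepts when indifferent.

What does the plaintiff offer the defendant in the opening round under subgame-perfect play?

Round 3 (the plaintiff proposes): rejection yields 0 for the defendant; the plaintiff offers 0 and keeps 800.
Round 2 (the defendant proposes): the plaintiff can get 800 next round, worth 0.71 × 800 = 568 now; the defendant offers that and keeps 232.
Round 1 (the plaintiff proposes): the defendant can get 232 next round, worth 0.88 × 232 = 204.16 now; the plaintiff offers that and keeps 595.84.

204.16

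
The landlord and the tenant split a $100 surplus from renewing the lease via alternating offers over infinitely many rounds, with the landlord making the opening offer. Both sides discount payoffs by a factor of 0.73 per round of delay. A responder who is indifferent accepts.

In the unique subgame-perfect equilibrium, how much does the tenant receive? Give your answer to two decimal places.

When the landlord proposes, the tenant accepts any offer worth at least 0.73 times what the tenant would get by proposing next round; and vice versa.
This gives x = 100 − 0.73y and y = 100 − 0.73x, where x and y are each side's share when it proposes.
Hence (1 − 0.73·0.73)x = 100(1 − 0.73), i.e. 0.4671·x = 27.
x ≈ 57.8035; the tenant's share is 100 − x ≈ 42.1965.

42.20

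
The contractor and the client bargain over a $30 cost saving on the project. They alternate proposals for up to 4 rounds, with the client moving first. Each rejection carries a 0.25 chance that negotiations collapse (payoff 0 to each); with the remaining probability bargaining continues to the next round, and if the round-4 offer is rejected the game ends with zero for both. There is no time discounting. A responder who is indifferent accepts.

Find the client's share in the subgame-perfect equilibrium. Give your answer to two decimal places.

Round 4 (the contractor proposes): the client will accept anything ≥ 0, so the contractor offers 0 and keeps 30.
Round 3 (the client proposes): rejecting gives the contractor an expected 0.75 × 30 = 22.5; the client offers that and keeps 7.5.
Round 2 (the contractor proposes): rejecting gives the client an expected 0.75 × 7.5 = 5.625; the contractor offers that and keeps 24.375.
Round 1 (the client proposes): rejecting gives the contractor an expected 0.75 × 24.375 = 18.28125, so the client offers 18.28125, keeping 11.71875.

11.72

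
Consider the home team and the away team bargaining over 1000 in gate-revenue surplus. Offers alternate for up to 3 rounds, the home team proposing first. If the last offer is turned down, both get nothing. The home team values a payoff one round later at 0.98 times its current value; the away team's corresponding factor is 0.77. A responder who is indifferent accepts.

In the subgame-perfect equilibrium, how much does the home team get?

Round 3 (the home team proposes): rejection yields 0 for the away team; the home team offers 0 and keeps 1000.
Round 2 (the away team proposes): the home team can get 1000 next round, worth 0.98 × 1000 = 980 now. The away team offers 980 and keeps 1000 − 980 = 20.
Round 1 (the home team proposes): the away team can get 20 next round, worth 0.77 × 20 = 15.4 now, so the home team offers 15.4, keeping 984.6.

984.6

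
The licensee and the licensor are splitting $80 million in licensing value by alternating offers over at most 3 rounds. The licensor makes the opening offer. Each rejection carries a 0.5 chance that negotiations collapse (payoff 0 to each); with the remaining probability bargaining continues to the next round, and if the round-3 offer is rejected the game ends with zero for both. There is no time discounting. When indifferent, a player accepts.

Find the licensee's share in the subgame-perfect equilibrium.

By backward induction:
Round 3 (the licensor proposes): rejection yields 0 for the licensee; the licensor offers 0 and keeps 80.
Round 2 (the licensee proposes): rejecting gives the licensor an expected 0.5 × 80 = 40. The licensee offers 40 and keeps 80 − 40 = 40.
Round 1 (the licensor proposes): rejecting gives the licensee an expected 0.5 × 40 = 20. The licensor offers 20 and keeps 80 − 20 = 60.

20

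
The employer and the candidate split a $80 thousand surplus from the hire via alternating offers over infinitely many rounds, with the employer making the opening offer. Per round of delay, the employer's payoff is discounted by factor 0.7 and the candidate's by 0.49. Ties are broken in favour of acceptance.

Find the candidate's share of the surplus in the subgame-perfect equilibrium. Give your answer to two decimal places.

Let x be the employer's share when the employer proposes and y be the candidate's share when the candidate proposes.
The candidate accepts iff offered ≥ 0.49·y, so x = 80 − 0.49y. Symmetrically y = 80 − 0.7x.
Substituting: x = 80 − 0.49(80 − 0.7x), giving x(1 − 0.7·0.49) = 80(1 − 0.49).
So x = 80 × 0.51 / 0.657 ≈ 62.1005, and the candidate receives 80 − x ≈ 17.8995.

17.90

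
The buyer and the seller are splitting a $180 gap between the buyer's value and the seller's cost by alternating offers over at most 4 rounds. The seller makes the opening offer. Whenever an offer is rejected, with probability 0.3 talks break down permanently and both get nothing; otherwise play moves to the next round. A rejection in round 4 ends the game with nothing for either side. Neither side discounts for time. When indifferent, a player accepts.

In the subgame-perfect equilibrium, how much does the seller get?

Round 4 (the buyer proposes): rejection yields 0 for the seller; the buyer offers 0 and keeps 180.
Round 3 (the seller proposes): rejecting gives the buyer an expected 0.7 × 180 = 126. The seller offers 126 and keeps 180 − 126 = 54.
Round 2 (the buyer proposes): rejecting gives the seller an expected 0.7 × 54 = 37.8. The buyer offers 37.8 and keeps 180 − 37.8 = 142.2.
Round 1 (the seller proposes): rejecting gives the buyer an expected 0.7 × 142.2 = 99.54; the seller offers that and keeps 80.46.

80.46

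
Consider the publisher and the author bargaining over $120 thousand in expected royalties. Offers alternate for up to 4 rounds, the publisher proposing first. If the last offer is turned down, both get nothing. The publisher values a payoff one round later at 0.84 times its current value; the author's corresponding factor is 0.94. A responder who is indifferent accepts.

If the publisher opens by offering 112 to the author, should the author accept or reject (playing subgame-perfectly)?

Round 4 (the author proposes): the publisher will accept anything ≥ 0, so the author offers 0 and keeps 120.
Round 3 (the publisher proposes): the author can get 120 next round, worth 0.94 × 120 = 112.8 now. The publisher offers 112.8 and keeps 120 − 112.8 = 7.2.
Round 2 (the author proposes): the publisher can get 7.2 next round, worth 0.84 × 7.2 = 6.048 now; the author offers that and keeps 113.952.
So by rejecting in round 1, the author gets 113.952 next round, worth 0.94 × 113.952 = 107.11488 now.
Offer 112 ≥ 107.11488, so the author accepts.

Accept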